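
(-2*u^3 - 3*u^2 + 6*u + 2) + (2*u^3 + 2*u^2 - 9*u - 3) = -u^2 - 3*u - 1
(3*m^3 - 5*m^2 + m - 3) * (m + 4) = 3*m^4 + 7*m^3 - 19*m^2 + m - 12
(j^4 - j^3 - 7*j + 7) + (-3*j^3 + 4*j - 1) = j^4 - 4*j^3 - 3*j + 6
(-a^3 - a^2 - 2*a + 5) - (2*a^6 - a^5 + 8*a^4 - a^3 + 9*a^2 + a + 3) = -2*a^6 + a^5 - 8*a^4 - 10*a^2 - 3*a + 2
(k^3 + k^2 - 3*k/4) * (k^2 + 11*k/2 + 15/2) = k^5 + 13*k^4/2 + 49*k^3/4 + 27*k^2/8 - 45*k/8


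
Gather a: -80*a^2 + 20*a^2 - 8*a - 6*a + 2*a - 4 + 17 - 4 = -60*a^2 - 12*a + 9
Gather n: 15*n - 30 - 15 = 15*n - 45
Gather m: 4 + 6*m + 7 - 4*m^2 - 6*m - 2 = 9 - 4*m^2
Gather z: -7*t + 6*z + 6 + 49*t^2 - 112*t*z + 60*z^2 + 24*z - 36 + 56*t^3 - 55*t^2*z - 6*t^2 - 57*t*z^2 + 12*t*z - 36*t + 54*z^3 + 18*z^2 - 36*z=56*t^3 + 43*t^2 - 43*t + 54*z^3 + z^2*(78 - 57*t) + z*(-55*t^2 - 100*t - 6) - 30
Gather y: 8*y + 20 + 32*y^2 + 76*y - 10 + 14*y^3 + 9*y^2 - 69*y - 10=14*y^3 + 41*y^2 + 15*y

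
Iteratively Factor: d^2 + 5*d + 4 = (d + 4)*(d + 1)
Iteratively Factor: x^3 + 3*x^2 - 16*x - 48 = (x - 4)*(x^2 + 7*x + 12) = (x - 4)*(x + 3)*(x + 4)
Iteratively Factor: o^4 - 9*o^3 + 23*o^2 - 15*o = (o - 1)*(o^3 - 8*o^2 + 15*o) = (o - 5)*(o - 1)*(o^2 - 3*o) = o*(o - 5)*(o - 1)*(o - 3)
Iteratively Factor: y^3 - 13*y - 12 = (y + 1)*(y^2 - y - 12) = (y + 1)*(y + 3)*(y - 4)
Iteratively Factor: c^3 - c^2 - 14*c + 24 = (c - 3)*(c^2 + 2*c - 8) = (c - 3)*(c + 4)*(c - 2)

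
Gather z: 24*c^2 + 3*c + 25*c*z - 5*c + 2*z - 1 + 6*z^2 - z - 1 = 24*c^2 - 2*c + 6*z^2 + z*(25*c + 1) - 2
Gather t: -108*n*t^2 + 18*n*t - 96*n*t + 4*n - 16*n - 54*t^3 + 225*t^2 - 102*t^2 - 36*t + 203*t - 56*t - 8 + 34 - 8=-12*n - 54*t^3 + t^2*(123 - 108*n) + t*(111 - 78*n) + 18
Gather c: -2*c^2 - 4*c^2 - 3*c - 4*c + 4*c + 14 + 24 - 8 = -6*c^2 - 3*c + 30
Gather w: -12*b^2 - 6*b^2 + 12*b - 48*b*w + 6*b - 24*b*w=-18*b^2 - 72*b*w + 18*b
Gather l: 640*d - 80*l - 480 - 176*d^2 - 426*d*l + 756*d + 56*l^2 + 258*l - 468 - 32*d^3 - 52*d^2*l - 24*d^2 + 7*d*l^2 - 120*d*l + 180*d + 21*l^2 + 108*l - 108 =-32*d^3 - 200*d^2 + 1576*d + l^2*(7*d + 77) + l*(-52*d^2 - 546*d + 286) - 1056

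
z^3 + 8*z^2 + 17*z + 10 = (z + 1)*(z + 2)*(z + 5)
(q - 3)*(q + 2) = q^2 - q - 6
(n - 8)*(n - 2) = n^2 - 10*n + 16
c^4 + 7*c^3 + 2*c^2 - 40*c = c*(c - 2)*(c + 4)*(c + 5)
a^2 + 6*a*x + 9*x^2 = (a + 3*x)^2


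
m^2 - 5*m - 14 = (m - 7)*(m + 2)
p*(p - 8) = p^2 - 8*p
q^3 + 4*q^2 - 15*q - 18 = (q - 3)*(q + 1)*(q + 6)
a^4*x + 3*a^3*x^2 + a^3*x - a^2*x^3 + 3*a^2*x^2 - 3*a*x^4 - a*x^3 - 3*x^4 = (a - x)*(a + x)*(a + 3*x)*(a*x + x)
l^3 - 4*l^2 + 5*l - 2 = (l - 2)*(l - 1)^2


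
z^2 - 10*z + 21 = (z - 7)*(z - 3)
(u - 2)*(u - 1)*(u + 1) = u^3 - 2*u^2 - u + 2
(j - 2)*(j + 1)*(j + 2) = j^3 + j^2 - 4*j - 4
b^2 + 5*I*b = b*(b + 5*I)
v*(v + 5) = v^2 + 5*v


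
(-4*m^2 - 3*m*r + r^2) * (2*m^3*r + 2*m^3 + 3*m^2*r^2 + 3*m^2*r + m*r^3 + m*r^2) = -8*m^5*r - 8*m^5 - 18*m^4*r^2 - 18*m^4*r - 11*m^3*r^3 - 11*m^3*r^2 + m*r^5 + m*r^4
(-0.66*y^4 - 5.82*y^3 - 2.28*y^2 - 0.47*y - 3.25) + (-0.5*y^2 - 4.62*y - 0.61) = -0.66*y^4 - 5.82*y^3 - 2.78*y^2 - 5.09*y - 3.86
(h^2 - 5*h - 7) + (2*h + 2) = h^2 - 3*h - 5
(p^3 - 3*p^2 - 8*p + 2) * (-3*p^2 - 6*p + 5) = -3*p^5 + 3*p^4 + 47*p^3 + 27*p^2 - 52*p + 10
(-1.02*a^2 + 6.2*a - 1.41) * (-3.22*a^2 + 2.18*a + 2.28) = 3.2844*a^4 - 22.1876*a^3 + 15.7306*a^2 + 11.0622*a - 3.2148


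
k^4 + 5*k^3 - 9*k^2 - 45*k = k*(k - 3)*(k + 3)*(k + 5)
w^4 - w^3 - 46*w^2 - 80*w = w*(w - 8)*(w + 2)*(w + 5)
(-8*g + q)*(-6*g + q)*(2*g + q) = 96*g^3 + 20*g^2*q - 12*g*q^2 + q^3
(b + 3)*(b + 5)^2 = b^3 + 13*b^2 + 55*b + 75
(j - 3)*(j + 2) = j^2 - j - 6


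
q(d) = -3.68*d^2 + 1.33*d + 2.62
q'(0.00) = 1.33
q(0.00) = 2.62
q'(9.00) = -64.91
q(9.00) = -283.49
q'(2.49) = -17.00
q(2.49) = -16.88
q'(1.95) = -13.02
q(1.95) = -8.78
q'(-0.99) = 8.62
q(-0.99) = -2.30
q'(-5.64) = 42.84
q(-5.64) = -121.94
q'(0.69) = -3.75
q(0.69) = 1.79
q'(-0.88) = 7.81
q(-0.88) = -1.40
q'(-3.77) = 29.08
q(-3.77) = -54.70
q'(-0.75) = 6.85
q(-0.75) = -0.45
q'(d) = 1.33 - 7.36*d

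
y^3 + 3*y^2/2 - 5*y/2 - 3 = (y - 3/2)*(y + 1)*(y + 2)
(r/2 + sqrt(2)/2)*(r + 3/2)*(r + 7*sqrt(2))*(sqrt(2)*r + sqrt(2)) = sqrt(2)*r^4/2 + 5*sqrt(2)*r^3/4 + 8*r^3 + 31*sqrt(2)*r^2/4 + 20*r^2 + 12*r + 35*sqrt(2)*r/2 + 21*sqrt(2)/2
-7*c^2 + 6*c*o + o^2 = (-c + o)*(7*c + o)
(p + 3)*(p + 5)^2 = p^3 + 13*p^2 + 55*p + 75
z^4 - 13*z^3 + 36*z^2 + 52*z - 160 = (z - 8)*(z - 5)*(z - 2)*(z + 2)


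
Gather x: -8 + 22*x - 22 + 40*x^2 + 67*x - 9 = 40*x^2 + 89*x - 39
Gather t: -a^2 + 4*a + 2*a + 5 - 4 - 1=-a^2 + 6*a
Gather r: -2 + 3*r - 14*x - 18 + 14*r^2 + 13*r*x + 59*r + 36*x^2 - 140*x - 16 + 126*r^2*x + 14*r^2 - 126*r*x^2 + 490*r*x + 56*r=r^2*(126*x + 28) + r*(-126*x^2 + 503*x + 118) + 36*x^2 - 154*x - 36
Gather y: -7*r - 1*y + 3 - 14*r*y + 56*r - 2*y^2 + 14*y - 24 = 49*r - 2*y^2 + y*(13 - 14*r) - 21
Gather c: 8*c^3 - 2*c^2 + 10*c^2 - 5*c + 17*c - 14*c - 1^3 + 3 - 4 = 8*c^3 + 8*c^2 - 2*c - 2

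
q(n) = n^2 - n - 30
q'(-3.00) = -7.00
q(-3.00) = -18.00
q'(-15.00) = -31.00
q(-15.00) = 210.00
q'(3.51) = 6.02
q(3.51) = -21.19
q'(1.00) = 1.00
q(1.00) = -30.00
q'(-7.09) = -15.18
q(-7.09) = 27.36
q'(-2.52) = -6.04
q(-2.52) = -21.13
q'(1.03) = 1.06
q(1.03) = -29.97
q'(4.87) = 8.74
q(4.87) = -11.15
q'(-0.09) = -1.18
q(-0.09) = -29.90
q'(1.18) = 1.36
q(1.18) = -29.79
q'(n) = 2*n - 1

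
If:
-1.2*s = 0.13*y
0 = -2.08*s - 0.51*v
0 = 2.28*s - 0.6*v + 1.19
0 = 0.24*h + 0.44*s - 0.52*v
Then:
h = 2.69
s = -0.25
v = 1.03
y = 2.32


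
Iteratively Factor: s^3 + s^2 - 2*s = (s)*(s^2 + s - 2) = s*(s - 1)*(s + 2)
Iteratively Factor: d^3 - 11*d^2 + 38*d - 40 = (d - 5)*(d^2 - 6*d + 8) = (d - 5)*(d - 2)*(d - 4)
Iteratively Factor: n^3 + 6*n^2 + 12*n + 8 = (n + 2)*(n^2 + 4*n + 4) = (n + 2)^2*(n + 2)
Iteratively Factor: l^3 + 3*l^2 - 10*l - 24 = (l + 2)*(l^2 + l - 12) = (l + 2)*(l + 4)*(l - 3)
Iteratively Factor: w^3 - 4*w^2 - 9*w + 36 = (w + 3)*(w^2 - 7*w + 12) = (w - 4)*(w + 3)*(w - 3)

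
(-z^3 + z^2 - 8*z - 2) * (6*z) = -6*z^4 + 6*z^3 - 48*z^2 - 12*z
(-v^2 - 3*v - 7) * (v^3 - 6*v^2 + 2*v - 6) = -v^5 + 3*v^4 + 9*v^3 + 42*v^2 + 4*v + 42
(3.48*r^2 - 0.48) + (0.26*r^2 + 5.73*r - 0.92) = 3.74*r^2 + 5.73*r - 1.4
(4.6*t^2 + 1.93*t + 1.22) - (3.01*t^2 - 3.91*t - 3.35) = 1.59*t^2 + 5.84*t + 4.57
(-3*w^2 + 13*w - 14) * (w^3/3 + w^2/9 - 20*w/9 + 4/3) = -w^5 + 4*w^4 + 31*w^3/9 - 310*w^2/9 + 436*w/9 - 56/3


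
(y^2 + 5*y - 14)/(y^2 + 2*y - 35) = (y - 2)/(y - 5)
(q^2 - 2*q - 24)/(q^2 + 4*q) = (q - 6)/q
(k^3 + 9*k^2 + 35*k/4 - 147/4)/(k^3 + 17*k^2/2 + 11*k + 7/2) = (4*k^2 + 8*k - 21)/(2*(2*k^2 + 3*k + 1))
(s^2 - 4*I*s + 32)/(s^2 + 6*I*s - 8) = (s - 8*I)/(s + 2*I)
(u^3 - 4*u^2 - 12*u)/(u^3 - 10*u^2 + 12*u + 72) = u/(u - 6)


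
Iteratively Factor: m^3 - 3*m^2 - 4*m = (m)*(m^2 - 3*m - 4) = m*(m + 1)*(m - 4)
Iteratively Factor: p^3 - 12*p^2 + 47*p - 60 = (p - 4)*(p^2 - 8*p + 15) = (p - 5)*(p - 4)*(p - 3)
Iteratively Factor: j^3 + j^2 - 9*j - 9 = (j - 3)*(j^2 + 4*j + 3) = (j - 3)*(j + 1)*(j + 3)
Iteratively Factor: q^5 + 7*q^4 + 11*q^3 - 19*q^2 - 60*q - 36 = (q + 3)*(q^4 + 4*q^3 - q^2 - 16*q - 12) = (q + 1)*(q + 3)*(q^3 + 3*q^2 - 4*q - 12) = (q + 1)*(q + 2)*(q + 3)*(q^2 + q - 6) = (q + 1)*(q + 2)*(q + 3)^2*(q - 2)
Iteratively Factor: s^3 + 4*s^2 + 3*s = (s + 1)*(s^2 + 3*s) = (s + 1)*(s + 3)*(s)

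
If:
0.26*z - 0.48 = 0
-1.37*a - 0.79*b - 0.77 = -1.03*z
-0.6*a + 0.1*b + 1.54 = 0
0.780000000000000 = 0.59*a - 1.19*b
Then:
No Solution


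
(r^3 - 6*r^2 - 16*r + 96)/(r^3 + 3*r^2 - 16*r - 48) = (r - 6)/(r + 3)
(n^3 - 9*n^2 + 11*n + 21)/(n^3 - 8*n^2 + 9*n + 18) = (n - 7)/(n - 6)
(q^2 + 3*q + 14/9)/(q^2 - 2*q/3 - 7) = (q + 2/3)/(q - 3)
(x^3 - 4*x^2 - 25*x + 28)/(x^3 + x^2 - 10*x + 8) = (x - 7)/(x - 2)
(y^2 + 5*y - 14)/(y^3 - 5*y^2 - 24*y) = (-y^2 - 5*y + 14)/(y*(-y^2 + 5*y + 24))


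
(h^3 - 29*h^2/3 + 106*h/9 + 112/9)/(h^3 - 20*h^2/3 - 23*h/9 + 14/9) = (3*h^2 - 31*h + 56)/(3*h^2 - 22*h + 7)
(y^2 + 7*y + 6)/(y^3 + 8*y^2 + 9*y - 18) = (y + 1)/(y^2 + 2*y - 3)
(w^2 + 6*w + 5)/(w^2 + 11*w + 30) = (w + 1)/(w + 6)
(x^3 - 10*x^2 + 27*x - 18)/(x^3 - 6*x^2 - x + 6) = (x - 3)/(x + 1)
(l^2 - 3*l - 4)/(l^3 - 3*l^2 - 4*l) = 1/l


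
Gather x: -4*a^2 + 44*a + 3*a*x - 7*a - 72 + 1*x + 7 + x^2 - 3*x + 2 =-4*a^2 + 37*a + x^2 + x*(3*a - 2) - 63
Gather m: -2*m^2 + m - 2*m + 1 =-2*m^2 - m + 1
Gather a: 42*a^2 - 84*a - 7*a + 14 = 42*a^2 - 91*a + 14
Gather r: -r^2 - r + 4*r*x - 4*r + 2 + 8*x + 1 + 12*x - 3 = -r^2 + r*(4*x - 5) + 20*x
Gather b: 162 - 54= 108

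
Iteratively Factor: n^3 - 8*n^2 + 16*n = (n)*(n^2 - 8*n + 16) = n*(n - 4)*(n - 4)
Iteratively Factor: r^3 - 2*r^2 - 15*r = (r - 5)*(r^2 + 3*r) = (r - 5)*(r + 3)*(r)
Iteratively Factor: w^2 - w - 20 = (w - 5)*(w + 4)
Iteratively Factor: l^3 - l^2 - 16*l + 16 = (l - 4)*(l^2 + 3*l - 4) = (l - 4)*(l - 1)*(l + 4)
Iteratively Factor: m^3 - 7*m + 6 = (m - 1)*(m^2 + m - 6) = (m - 1)*(m + 3)*(m - 2)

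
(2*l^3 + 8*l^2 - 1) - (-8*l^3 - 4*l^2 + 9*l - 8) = 10*l^3 + 12*l^2 - 9*l + 7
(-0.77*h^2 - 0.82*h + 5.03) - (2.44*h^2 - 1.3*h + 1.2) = -3.21*h^2 + 0.48*h + 3.83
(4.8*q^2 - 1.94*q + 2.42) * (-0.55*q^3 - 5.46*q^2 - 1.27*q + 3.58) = -2.64*q^5 - 25.141*q^4 + 3.1654*q^3 + 6.4346*q^2 - 10.0186*q + 8.6636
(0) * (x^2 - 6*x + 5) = 0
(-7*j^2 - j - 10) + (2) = -7*j^2 - j - 8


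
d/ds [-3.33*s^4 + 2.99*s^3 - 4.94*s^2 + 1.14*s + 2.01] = -13.32*s^3 + 8.97*s^2 - 9.88*s + 1.14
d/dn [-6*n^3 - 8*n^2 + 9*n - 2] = -18*n^2 - 16*n + 9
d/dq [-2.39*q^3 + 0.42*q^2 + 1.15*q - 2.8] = -7.17*q^2 + 0.84*q + 1.15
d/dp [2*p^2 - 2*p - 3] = 4*p - 2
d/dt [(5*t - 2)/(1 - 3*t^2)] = (15*t^2 - 12*t + 5)/(9*t^4 - 6*t^2 + 1)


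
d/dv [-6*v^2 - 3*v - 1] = -12*v - 3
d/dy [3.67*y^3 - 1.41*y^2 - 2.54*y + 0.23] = 11.01*y^2 - 2.82*y - 2.54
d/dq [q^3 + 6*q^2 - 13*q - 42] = 3*q^2 + 12*q - 13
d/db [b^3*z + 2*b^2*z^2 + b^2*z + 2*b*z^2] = z*(3*b^2 + 4*b*z + 2*b + 2*z)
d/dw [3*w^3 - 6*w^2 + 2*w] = 9*w^2 - 12*w + 2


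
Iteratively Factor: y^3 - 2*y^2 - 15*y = (y - 5)*(y^2 + 3*y) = (y - 5)*(y + 3)*(y)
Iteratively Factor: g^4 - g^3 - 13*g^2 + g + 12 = (g + 3)*(g^3 - 4*g^2 - g + 4) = (g + 1)*(g + 3)*(g^2 - 5*g + 4) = (g - 4)*(g + 1)*(g + 3)*(g - 1)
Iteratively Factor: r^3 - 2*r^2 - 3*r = (r)*(r^2 - 2*r - 3) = r*(r + 1)*(r - 3)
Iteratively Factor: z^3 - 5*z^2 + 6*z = (z)*(z^2 - 5*z + 6) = z*(z - 3)*(z - 2)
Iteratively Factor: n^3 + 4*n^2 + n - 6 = (n - 1)*(n^2 + 5*n + 6) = (n - 1)*(n + 2)*(n + 3)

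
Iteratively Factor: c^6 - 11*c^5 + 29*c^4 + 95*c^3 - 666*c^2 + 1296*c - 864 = (c - 3)*(c^5 - 8*c^4 + 5*c^3 + 110*c^2 - 336*c + 288) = (c - 3)*(c - 2)*(c^4 - 6*c^3 - 7*c^2 + 96*c - 144) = (c - 4)*(c - 3)*(c - 2)*(c^3 - 2*c^2 - 15*c + 36) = (c - 4)*(c - 3)*(c - 2)*(c + 4)*(c^2 - 6*c + 9) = (c - 4)*(c - 3)^2*(c - 2)*(c + 4)*(c - 3)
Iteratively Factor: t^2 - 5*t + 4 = (t - 1)*(t - 4)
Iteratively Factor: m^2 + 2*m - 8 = (m - 2)*(m + 4)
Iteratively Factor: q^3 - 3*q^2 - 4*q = (q + 1)*(q^2 - 4*q) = (q - 4)*(q + 1)*(q)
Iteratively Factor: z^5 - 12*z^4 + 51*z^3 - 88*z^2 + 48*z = (z)*(z^4 - 12*z^3 + 51*z^2 - 88*z + 48) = z*(z - 4)*(z^3 - 8*z^2 + 19*z - 12) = z*(z - 4)*(z - 1)*(z^2 - 7*z + 12) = z*(z - 4)^2*(z - 1)*(z - 3)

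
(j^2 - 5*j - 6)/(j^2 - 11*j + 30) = (j + 1)/(j - 5)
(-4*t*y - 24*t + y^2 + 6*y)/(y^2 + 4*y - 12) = (-4*t + y)/(y - 2)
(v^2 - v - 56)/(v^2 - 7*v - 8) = (v + 7)/(v + 1)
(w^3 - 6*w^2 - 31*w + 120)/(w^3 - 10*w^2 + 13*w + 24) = (w + 5)/(w + 1)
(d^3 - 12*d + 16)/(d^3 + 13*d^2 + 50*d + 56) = (d^2 - 4*d + 4)/(d^2 + 9*d + 14)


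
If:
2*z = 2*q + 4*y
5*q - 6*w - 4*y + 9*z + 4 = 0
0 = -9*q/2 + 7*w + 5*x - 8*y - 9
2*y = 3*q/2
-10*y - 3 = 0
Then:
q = -2/5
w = -29/30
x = 347/150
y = -3/10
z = -1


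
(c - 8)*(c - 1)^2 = c^3 - 10*c^2 + 17*c - 8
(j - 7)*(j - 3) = j^2 - 10*j + 21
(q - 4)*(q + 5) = q^2 + q - 20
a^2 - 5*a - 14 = (a - 7)*(a + 2)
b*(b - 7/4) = b^2 - 7*b/4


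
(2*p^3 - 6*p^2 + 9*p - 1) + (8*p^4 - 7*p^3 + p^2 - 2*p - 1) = 8*p^4 - 5*p^3 - 5*p^2 + 7*p - 2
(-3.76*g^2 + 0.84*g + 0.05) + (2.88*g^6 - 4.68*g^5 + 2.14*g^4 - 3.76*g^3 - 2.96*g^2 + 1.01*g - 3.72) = 2.88*g^6 - 4.68*g^5 + 2.14*g^4 - 3.76*g^3 - 6.72*g^2 + 1.85*g - 3.67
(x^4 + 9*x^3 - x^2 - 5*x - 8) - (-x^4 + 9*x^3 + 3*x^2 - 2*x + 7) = 2*x^4 - 4*x^2 - 3*x - 15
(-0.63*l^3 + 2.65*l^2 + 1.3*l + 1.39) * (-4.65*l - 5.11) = 2.9295*l^4 - 9.1032*l^3 - 19.5865*l^2 - 13.1065*l - 7.1029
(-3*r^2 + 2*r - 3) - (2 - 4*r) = -3*r^2 + 6*r - 5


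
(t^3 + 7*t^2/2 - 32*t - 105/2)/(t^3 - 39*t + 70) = (t + 3/2)/(t - 2)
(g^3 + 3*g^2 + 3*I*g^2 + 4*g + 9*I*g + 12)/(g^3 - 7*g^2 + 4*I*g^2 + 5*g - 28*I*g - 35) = (g^2 + g*(3 + 4*I) + 12*I)/(g^2 + g*(-7 + 5*I) - 35*I)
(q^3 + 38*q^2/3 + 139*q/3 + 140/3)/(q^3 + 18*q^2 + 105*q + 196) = (q + 5/3)/(q + 7)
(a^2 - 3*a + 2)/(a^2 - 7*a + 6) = (a - 2)/(a - 6)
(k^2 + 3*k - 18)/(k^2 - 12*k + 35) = (k^2 + 3*k - 18)/(k^2 - 12*k + 35)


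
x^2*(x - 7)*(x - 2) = x^4 - 9*x^3 + 14*x^2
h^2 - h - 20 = (h - 5)*(h + 4)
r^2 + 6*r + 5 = (r + 1)*(r + 5)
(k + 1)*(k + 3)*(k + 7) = k^3 + 11*k^2 + 31*k + 21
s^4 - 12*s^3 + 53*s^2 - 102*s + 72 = (s - 4)*(s - 3)^2*(s - 2)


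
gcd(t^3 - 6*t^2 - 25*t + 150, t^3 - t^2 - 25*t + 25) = t^2 - 25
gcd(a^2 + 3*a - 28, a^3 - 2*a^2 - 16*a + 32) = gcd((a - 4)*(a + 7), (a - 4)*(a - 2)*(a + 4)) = a - 4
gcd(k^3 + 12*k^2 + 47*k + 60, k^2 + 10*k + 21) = k + 3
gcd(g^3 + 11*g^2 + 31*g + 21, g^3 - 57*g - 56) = g^2 + 8*g + 7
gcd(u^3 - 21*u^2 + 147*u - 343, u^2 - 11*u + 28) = u - 7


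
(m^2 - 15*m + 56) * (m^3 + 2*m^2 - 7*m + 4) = m^5 - 13*m^4 + 19*m^3 + 221*m^2 - 452*m + 224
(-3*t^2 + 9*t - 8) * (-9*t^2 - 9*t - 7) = 27*t^4 - 54*t^3 + 12*t^2 + 9*t + 56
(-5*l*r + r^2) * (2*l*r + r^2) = -10*l^2*r^2 - 3*l*r^3 + r^4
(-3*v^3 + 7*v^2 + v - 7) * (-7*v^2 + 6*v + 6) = 21*v^5 - 67*v^4 + 17*v^3 + 97*v^2 - 36*v - 42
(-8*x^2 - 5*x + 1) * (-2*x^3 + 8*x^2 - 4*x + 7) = 16*x^5 - 54*x^4 - 10*x^3 - 28*x^2 - 39*x + 7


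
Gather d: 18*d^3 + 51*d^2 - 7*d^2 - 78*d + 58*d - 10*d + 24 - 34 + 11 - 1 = 18*d^3 + 44*d^2 - 30*d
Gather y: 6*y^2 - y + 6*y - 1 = 6*y^2 + 5*y - 1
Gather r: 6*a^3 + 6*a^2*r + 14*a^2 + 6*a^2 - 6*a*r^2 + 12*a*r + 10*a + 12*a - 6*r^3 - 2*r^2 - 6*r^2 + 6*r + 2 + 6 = 6*a^3 + 20*a^2 + 22*a - 6*r^3 + r^2*(-6*a - 8) + r*(6*a^2 + 12*a + 6) + 8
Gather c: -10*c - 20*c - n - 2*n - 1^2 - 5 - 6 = -30*c - 3*n - 12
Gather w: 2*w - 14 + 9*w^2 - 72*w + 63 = 9*w^2 - 70*w + 49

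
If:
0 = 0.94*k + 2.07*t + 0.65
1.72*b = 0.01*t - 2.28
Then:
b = 0.00581395348837209*t - 1.32558139534884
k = -2.20212765957447*t - 0.691489361702128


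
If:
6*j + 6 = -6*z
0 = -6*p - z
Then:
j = -z - 1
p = -z/6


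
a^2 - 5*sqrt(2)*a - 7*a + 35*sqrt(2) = (a - 7)*(a - 5*sqrt(2))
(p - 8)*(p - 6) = p^2 - 14*p + 48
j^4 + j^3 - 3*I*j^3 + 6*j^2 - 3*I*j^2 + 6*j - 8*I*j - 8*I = (j + 1)*(j - 4*I)*(j - I)*(j + 2*I)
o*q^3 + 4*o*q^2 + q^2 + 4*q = q*(q + 4)*(o*q + 1)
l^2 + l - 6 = (l - 2)*(l + 3)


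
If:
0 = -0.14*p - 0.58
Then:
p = -4.14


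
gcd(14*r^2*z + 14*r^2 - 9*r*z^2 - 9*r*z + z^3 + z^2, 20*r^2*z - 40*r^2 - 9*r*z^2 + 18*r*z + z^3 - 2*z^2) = 1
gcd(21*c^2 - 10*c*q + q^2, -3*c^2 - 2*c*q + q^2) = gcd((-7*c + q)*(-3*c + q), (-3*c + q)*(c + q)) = -3*c + q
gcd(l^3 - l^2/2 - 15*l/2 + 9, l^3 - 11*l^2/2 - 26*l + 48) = l - 3/2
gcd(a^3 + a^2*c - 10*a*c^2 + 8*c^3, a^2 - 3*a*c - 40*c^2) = 1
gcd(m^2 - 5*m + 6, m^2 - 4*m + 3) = m - 3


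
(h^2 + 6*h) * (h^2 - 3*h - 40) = h^4 + 3*h^3 - 58*h^2 - 240*h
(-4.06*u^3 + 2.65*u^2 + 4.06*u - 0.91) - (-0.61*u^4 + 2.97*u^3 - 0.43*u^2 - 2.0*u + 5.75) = 0.61*u^4 - 7.03*u^3 + 3.08*u^2 + 6.06*u - 6.66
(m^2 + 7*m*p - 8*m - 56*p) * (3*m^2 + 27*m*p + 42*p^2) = 3*m^4 + 48*m^3*p - 24*m^3 + 231*m^2*p^2 - 384*m^2*p + 294*m*p^3 - 1848*m*p^2 - 2352*p^3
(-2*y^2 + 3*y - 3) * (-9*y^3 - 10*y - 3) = 18*y^5 - 27*y^4 + 47*y^3 - 24*y^2 + 21*y + 9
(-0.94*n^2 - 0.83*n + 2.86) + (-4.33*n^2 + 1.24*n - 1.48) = -5.27*n^2 + 0.41*n + 1.38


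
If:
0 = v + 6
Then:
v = -6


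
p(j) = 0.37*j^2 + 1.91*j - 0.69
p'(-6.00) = -2.53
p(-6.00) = 1.17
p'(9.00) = 8.57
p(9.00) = 46.47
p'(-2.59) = -0.01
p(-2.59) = -3.15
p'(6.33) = 6.59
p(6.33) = 26.23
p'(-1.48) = 0.81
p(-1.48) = -2.71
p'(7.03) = 7.11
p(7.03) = 31.02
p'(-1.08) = 1.11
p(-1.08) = -2.32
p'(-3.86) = -0.95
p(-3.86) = -2.55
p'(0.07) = 1.96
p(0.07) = -0.55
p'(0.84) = 2.53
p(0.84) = 1.18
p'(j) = 0.74*j + 1.91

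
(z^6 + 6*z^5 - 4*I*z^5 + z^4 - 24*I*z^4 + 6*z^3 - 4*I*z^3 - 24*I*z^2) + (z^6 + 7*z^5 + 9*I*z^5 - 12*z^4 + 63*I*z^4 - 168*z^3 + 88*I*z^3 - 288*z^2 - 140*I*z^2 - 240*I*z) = 2*z^6 + 13*z^5 + 5*I*z^5 - 11*z^4 + 39*I*z^4 - 162*z^3 + 84*I*z^3 - 288*z^2 - 164*I*z^2 - 240*I*z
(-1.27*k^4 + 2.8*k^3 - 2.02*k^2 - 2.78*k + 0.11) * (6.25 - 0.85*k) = 1.0795*k^5 - 10.3175*k^4 + 19.217*k^3 - 10.262*k^2 - 17.4685*k + 0.6875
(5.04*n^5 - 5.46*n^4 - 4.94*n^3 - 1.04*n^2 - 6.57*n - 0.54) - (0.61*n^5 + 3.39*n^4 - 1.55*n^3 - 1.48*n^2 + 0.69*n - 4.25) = 4.43*n^5 - 8.85*n^4 - 3.39*n^3 + 0.44*n^2 - 7.26*n + 3.71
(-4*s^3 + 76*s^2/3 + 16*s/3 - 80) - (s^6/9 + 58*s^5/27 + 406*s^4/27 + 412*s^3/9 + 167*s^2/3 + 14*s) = -s^6/9 - 58*s^5/27 - 406*s^4/27 - 448*s^3/9 - 91*s^2/3 - 26*s/3 - 80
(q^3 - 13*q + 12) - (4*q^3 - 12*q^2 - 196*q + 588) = -3*q^3 + 12*q^2 + 183*q - 576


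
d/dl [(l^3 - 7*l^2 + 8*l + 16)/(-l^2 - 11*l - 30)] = (-l^4 - 22*l^3 - 5*l^2 + 452*l - 64)/(l^4 + 22*l^3 + 181*l^2 + 660*l + 900)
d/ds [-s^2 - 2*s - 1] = -2*s - 2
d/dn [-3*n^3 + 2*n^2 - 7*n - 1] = -9*n^2 + 4*n - 7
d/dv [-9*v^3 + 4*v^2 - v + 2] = -27*v^2 + 8*v - 1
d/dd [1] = 0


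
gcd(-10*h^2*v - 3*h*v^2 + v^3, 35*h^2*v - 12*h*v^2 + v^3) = -5*h*v + v^2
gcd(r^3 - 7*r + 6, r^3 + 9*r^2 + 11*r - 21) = r^2 + 2*r - 3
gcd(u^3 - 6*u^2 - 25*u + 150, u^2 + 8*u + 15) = u + 5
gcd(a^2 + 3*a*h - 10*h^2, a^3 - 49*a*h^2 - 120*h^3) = a + 5*h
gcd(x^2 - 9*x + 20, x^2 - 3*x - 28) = 1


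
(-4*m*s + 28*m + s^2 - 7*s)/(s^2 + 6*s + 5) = (-4*m*s + 28*m + s^2 - 7*s)/(s^2 + 6*s + 5)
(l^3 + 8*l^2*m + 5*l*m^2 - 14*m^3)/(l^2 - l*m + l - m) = (l^2 + 9*l*m + 14*m^2)/(l + 1)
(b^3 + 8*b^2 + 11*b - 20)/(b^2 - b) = b + 9 + 20/b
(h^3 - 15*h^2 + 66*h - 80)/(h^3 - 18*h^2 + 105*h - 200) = (h - 2)/(h - 5)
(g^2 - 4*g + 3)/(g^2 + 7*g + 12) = (g^2 - 4*g + 3)/(g^2 + 7*g + 12)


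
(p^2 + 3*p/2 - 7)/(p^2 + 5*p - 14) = (p + 7/2)/(p + 7)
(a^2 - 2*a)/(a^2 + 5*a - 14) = a/(a + 7)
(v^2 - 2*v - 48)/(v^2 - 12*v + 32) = (v + 6)/(v - 4)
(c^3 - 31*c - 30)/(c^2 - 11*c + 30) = (c^2 + 6*c + 5)/(c - 5)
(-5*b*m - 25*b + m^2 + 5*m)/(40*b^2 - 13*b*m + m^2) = (-m - 5)/(8*b - m)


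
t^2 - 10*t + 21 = (t - 7)*(t - 3)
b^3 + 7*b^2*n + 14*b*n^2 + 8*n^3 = (b + n)*(b + 2*n)*(b + 4*n)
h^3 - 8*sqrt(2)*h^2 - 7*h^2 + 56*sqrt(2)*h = h*(h - 7)*(h - 8*sqrt(2))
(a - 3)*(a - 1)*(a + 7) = a^3 + 3*a^2 - 25*a + 21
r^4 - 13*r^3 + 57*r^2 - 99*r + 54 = (r - 6)*(r - 3)^2*(r - 1)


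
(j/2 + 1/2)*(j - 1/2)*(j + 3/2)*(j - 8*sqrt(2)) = j^4/2 - 4*sqrt(2)*j^3 + j^3 - 8*sqrt(2)*j^2 + j^2/8 - sqrt(2)*j - 3*j/8 + 3*sqrt(2)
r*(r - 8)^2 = r^3 - 16*r^2 + 64*r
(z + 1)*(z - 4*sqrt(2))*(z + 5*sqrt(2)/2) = z^3 - 3*sqrt(2)*z^2/2 + z^2 - 20*z - 3*sqrt(2)*z/2 - 20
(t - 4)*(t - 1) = t^2 - 5*t + 4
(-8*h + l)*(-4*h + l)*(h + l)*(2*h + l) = 64*h^4 + 72*h^3*l - 2*h^2*l^2 - 9*h*l^3 + l^4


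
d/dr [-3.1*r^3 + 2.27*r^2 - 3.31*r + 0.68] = -9.3*r^2 + 4.54*r - 3.31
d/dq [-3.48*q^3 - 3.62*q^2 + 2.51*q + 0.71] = -10.44*q^2 - 7.24*q + 2.51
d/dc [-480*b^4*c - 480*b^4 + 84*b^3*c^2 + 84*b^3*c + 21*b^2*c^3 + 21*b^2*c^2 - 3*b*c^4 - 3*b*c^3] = 3*b*(-160*b^3 + 56*b^2*c + 28*b^2 + 21*b*c^2 + 14*b*c - 4*c^3 - 3*c^2)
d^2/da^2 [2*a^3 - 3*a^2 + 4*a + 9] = 12*a - 6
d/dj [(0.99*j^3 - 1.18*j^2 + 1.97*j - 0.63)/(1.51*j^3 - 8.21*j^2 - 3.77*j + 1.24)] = (-8.88178419700125e-16*j^5 - 6.3461*j^4 - 13.414*j^3 + 27.159*j^2 - 13.271*j + 0.0676999999999999)/(2.2801*j^6 - 24.7942*j^5 + 56.0187*j^4 + 65.6482*j^3 - 6.1479*j^2 - 9.3496*j + 1.5376)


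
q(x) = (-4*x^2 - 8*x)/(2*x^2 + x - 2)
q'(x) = (-8*x - 8)/(2*x^2 + x - 2) + (-4*x - 1)*(-4*x^2 - 8*x)/(2*x^2 + x - 2)^2 = 4*(3*x^2 + 4*x + 4)/(4*x^4 + 4*x^3 - 7*x^2 - 4*x + 4)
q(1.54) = -5.09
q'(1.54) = 3.77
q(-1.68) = 1.09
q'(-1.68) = 5.95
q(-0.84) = -2.73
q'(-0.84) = 5.40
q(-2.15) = -0.25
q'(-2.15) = 1.43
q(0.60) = 9.18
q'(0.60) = 64.71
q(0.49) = 4.74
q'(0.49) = 25.20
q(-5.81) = -1.48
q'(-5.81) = 0.09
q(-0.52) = -1.56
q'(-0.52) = 2.79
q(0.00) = 0.00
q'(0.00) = 4.00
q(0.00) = 0.00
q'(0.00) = 4.00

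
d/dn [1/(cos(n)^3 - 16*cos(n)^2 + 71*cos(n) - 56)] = (3*cos(n)^2 - 32*cos(n) + 71)*sin(n)/(cos(n)^3 - 16*cos(n)^2 + 71*cos(n) - 56)^2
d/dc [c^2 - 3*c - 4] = 2*c - 3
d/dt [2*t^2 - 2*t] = 4*t - 2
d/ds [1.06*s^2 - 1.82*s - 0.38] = 2.12*s - 1.82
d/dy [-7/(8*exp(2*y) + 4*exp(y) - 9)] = (112*exp(y) + 28)*exp(y)/(8*exp(2*y) + 4*exp(y) - 9)^2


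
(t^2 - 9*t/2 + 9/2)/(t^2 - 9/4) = 2*(t - 3)/(2*t + 3)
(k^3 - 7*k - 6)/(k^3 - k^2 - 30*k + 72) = (k^2 + 3*k + 2)/(k^2 + 2*k - 24)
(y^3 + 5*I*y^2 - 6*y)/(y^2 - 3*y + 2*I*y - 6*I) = y*(y + 3*I)/(y - 3)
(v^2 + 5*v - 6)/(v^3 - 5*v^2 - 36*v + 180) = (v - 1)/(v^2 - 11*v + 30)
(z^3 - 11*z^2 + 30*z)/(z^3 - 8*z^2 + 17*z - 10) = z*(z - 6)/(z^2 - 3*z + 2)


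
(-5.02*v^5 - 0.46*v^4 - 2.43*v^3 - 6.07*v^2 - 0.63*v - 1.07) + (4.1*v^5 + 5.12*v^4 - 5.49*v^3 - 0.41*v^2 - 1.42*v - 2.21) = -0.92*v^5 + 4.66*v^4 - 7.92*v^3 - 6.48*v^2 - 2.05*v - 3.28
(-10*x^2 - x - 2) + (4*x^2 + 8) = -6*x^2 - x + 6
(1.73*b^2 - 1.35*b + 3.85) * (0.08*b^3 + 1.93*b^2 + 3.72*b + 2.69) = 0.1384*b^5 + 3.2309*b^4 + 4.1381*b^3 + 7.0622*b^2 + 10.6905*b + 10.3565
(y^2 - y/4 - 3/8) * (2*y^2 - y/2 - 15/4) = 2*y^4 - y^3 - 35*y^2/8 + 9*y/8 + 45/32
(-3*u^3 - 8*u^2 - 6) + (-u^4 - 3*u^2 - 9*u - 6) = -u^4 - 3*u^3 - 11*u^2 - 9*u - 12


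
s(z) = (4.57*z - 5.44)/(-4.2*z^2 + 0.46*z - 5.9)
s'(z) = (4.57*z - 5.44)*(8.4*z - 0.46)/(-4.2*z^2 + 0.46*z - 5.9)^2 + 4.57/(-4.2*z^2 + 0.46*z - 5.9)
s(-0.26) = 1.05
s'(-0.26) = -0.28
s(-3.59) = 0.35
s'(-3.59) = 0.10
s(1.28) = -0.03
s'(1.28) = -0.35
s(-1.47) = 0.78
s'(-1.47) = 0.34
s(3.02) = -0.20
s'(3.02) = 0.01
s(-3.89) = 0.33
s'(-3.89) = 0.09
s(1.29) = -0.04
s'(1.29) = -0.34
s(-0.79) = 1.02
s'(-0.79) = 0.30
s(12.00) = -0.08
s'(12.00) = 0.01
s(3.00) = -0.20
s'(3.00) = 0.01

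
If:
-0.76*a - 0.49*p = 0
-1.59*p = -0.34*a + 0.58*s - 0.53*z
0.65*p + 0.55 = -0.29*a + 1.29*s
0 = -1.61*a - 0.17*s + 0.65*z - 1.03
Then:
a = -0.15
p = 0.23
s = 0.51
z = 1.35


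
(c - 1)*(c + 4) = c^2 + 3*c - 4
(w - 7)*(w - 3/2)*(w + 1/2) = w^3 - 8*w^2 + 25*w/4 + 21/4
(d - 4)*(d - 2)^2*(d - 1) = d^4 - 9*d^3 + 28*d^2 - 36*d + 16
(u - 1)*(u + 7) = u^2 + 6*u - 7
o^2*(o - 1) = o^3 - o^2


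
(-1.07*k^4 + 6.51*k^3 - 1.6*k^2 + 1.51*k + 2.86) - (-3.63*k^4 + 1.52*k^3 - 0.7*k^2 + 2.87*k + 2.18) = 2.56*k^4 + 4.99*k^3 - 0.9*k^2 - 1.36*k + 0.68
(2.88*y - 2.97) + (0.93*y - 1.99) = 3.81*y - 4.96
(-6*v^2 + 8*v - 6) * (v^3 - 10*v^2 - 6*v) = -6*v^5 + 68*v^4 - 50*v^3 + 12*v^2 + 36*v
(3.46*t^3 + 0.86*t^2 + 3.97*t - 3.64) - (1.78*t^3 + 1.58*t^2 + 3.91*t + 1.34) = 1.68*t^3 - 0.72*t^2 + 0.0600000000000001*t - 4.98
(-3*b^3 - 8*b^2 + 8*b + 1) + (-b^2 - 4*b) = -3*b^3 - 9*b^2 + 4*b + 1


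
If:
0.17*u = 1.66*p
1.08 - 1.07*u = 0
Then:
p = 0.10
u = 1.01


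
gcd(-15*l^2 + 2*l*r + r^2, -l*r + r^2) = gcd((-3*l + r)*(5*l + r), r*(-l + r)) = 1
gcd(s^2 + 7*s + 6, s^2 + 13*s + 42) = s + 6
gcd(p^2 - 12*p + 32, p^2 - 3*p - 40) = p - 8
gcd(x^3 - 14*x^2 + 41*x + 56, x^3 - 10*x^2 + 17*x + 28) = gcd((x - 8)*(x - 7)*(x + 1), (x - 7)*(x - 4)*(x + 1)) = x^2 - 6*x - 7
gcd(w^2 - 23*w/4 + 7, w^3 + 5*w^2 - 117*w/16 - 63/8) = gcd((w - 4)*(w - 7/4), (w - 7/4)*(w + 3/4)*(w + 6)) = w - 7/4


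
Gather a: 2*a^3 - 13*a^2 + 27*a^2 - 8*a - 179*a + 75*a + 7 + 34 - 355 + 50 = 2*a^3 + 14*a^2 - 112*a - 264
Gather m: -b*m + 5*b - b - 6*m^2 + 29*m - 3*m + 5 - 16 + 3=4*b - 6*m^2 + m*(26 - b) - 8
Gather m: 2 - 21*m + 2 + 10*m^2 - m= 10*m^2 - 22*m + 4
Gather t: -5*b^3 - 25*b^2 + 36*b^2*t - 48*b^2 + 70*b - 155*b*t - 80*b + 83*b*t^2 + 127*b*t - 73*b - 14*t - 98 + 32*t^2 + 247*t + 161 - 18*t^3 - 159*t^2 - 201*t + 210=-5*b^3 - 73*b^2 - 83*b - 18*t^3 + t^2*(83*b - 127) + t*(36*b^2 - 28*b + 32) + 273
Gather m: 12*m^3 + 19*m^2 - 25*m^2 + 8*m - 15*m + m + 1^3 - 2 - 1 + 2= 12*m^3 - 6*m^2 - 6*m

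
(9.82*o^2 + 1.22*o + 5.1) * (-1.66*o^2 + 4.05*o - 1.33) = -16.3012*o^4 + 37.7458*o^3 - 16.5856*o^2 + 19.0324*o - 6.783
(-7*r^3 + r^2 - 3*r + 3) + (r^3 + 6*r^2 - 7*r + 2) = -6*r^3 + 7*r^2 - 10*r + 5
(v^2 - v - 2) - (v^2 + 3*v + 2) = -4*v - 4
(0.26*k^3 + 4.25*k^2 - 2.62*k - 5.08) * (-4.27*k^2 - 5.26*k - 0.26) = -1.1102*k^5 - 19.5151*k^4 - 11.2352*k^3 + 34.3678*k^2 + 27.402*k + 1.3208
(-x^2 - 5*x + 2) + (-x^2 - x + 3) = -2*x^2 - 6*x + 5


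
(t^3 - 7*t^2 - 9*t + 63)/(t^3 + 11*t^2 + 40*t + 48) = (t^2 - 10*t + 21)/(t^2 + 8*t + 16)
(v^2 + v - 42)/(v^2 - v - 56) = (v - 6)/(v - 8)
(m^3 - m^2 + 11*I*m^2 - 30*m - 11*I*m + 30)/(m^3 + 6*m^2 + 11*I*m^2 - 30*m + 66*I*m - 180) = (m - 1)/(m + 6)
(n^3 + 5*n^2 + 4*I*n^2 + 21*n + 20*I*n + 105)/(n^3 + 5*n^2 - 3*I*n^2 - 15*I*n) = (n + 7*I)/n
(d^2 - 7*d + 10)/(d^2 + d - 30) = (d - 2)/(d + 6)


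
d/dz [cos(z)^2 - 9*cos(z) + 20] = (9 - 2*cos(z))*sin(z)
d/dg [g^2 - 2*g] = 2*g - 2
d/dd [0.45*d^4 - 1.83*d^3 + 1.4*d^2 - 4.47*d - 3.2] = 1.8*d^3 - 5.49*d^2 + 2.8*d - 4.47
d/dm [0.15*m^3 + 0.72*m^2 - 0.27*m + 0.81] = 0.45*m^2 + 1.44*m - 0.27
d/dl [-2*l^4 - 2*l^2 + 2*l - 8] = -8*l^3 - 4*l + 2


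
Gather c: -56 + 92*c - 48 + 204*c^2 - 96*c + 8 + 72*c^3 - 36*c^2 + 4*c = 72*c^3 + 168*c^2 - 96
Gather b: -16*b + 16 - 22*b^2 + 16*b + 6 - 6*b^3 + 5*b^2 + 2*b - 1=-6*b^3 - 17*b^2 + 2*b + 21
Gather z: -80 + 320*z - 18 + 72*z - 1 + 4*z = 396*z - 99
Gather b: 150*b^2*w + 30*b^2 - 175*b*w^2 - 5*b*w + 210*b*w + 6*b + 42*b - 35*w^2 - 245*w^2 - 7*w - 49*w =b^2*(150*w + 30) + b*(-175*w^2 + 205*w + 48) - 280*w^2 - 56*w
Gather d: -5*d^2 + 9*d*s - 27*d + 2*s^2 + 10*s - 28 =-5*d^2 + d*(9*s - 27) + 2*s^2 + 10*s - 28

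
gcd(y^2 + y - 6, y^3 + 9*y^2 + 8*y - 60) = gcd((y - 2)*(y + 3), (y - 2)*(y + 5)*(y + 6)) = y - 2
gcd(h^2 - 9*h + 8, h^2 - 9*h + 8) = h^2 - 9*h + 8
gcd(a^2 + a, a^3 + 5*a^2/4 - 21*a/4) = a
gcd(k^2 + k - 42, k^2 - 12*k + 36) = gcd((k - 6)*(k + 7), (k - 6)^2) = k - 6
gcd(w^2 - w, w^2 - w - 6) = 1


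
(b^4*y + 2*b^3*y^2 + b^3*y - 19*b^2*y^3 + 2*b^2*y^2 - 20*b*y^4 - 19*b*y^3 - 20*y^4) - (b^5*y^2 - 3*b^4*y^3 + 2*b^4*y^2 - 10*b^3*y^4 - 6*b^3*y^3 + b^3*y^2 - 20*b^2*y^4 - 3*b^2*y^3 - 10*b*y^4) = -b^5*y^2 + 3*b^4*y^3 - 2*b^4*y^2 + b^4*y + 10*b^3*y^4 + 6*b^3*y^3 + b^3*y^2 + b^3*y + 20*b^2*y^4 - 16*b^2*y^3 + 2*b^2*y^2 - 10*b*y^4 - 19*b*y^3 - 20*y^4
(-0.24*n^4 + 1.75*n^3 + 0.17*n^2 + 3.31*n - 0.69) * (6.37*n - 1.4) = -1.5288*n^5 + 11.4835*n^4 - 1.3671*n^3 + 20.8467*n^2 - 9.0293*n + 0.966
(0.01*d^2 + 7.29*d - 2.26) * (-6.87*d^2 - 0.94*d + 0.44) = -0.0687*d^4 - 50.0917*d^3 + 8.678*d^2 + 5.332*d - 0.9944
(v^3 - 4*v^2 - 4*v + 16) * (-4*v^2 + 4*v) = -4*v^5 + 20*v^4 - 80*v^2 + 64*v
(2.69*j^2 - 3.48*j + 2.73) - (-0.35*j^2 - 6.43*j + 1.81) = 3.04*j^2 + 2.95*j + 0.92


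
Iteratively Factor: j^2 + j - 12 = (j - 3)*(j + 4)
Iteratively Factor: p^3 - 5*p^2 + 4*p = (p - 4)*(p^2 - p) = p*(p - 4)*(p - 1)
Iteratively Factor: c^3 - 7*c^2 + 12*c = (c - 4)*(c^2 - 3*c) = (c - 4)*(c - 3)*(c)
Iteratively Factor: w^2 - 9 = (w + 3)*(w - 3)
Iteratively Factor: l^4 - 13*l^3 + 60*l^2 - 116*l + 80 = (l - 4)*(l^3 - 9*l^2 + 24*l - 20) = (l - 5)*(l - 4)*(l^2 - 4*l + 4) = (l - 5)*(l - 4)*(l - 2)*(l - 2)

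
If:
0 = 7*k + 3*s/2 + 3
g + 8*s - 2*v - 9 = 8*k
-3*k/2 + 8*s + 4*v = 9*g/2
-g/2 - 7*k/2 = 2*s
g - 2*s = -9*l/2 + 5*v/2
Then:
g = 57/34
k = -129/238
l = 299/1428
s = 9/17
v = 297/476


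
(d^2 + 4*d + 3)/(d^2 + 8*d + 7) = (d + 3)/(d + 7)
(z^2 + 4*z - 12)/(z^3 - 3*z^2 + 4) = (z + 6)/(z^2 - z - 2)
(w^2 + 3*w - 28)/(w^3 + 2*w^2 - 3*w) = (w^2 + 3*w - 28)/(w*(w^2 + 2*w - 3))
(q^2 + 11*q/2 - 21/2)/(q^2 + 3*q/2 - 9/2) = (q + 7)/(q + 3)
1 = 1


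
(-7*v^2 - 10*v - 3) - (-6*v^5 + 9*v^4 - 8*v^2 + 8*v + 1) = 6*v^5 - 9*v^4 + v^2 - 18*v - 4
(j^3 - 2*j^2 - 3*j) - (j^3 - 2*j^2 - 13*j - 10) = 10*j + 10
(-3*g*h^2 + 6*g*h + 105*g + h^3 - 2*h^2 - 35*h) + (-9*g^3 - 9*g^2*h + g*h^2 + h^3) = -9*g^3 - 9*g^2*h - 2*g*h^2 + 6*g*h + 105*g + 2*h^3 - 2*h^2 - 35*h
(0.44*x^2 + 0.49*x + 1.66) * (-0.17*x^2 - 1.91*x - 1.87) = -0.0748*x^4 - 0.9237*x^3 - 2.0409*x^2 - 4.0869*x - 3.1042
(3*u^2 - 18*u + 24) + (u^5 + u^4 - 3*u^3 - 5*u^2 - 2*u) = u^5 + u^4 - 3*u^3 - 2*u^2 - 20*u + 24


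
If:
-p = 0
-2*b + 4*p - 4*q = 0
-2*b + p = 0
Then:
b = 0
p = 0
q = 0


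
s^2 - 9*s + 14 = (s - 7)*(s - 2)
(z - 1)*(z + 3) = z^2 + 2*z - 3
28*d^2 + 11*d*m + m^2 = (4*d + m)*(7*d + m)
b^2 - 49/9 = (b - 7/3)*(b + 7/3)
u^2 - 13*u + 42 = (u - 7)*(u - 6)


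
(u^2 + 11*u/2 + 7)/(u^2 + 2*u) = (u + 7/2)/u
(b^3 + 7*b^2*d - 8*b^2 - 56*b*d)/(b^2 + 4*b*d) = (b^2 + 7*b*d - 8*b - 56*d)/(b + 4*d)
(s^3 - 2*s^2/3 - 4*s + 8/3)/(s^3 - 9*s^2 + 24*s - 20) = (3*s^2 + 4*s - 4)/(3*(s^2 - 7*s + 10))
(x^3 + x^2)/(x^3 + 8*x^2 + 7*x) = x/(x + 7)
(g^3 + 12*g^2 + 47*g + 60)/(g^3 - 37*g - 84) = (g + 5)/(g - 7)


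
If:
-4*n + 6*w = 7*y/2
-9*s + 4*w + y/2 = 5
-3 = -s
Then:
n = 12 - 17*y/16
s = 3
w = 8 - y/8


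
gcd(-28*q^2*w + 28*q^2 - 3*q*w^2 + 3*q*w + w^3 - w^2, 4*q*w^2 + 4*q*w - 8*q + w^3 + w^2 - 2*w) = 4*q*w - 4*q + w^2 - w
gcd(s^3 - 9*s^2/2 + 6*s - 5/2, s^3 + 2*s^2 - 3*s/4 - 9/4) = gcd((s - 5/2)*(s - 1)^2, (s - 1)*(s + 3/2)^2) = s - 1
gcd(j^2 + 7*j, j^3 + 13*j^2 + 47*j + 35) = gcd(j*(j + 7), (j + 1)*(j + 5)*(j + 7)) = j + 7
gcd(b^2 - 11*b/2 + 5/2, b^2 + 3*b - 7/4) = b - 1/2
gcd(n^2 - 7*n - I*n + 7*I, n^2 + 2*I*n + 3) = n - I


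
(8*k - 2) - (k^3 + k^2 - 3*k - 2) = -k^3 - k^2 + 11*k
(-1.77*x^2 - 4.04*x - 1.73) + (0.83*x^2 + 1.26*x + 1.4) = -0.94*x^2 - 2.78*x - 0.33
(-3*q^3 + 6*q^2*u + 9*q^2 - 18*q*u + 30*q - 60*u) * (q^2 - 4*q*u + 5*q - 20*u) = -3*q^5 + 18*q^4*u - 6*q^4 - 24*q^3*u^2 + 36*q^3*u + 75*q^3 - 48*q^2*u^2 - 450*q^2*u + 150*q^2 + 600*q*u^2 - 900*q*u + 1200*u^2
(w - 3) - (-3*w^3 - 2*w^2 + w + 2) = 3*w^3 + 2*w^2 - 5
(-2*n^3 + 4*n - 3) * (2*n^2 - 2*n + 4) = -4*n^5 + 4*n^4 - 14*n^2 + 22*n - 12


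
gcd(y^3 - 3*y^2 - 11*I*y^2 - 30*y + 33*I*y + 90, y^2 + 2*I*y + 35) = y - 5*I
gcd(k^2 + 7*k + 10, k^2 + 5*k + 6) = k + 2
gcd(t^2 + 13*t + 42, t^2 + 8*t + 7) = t + 7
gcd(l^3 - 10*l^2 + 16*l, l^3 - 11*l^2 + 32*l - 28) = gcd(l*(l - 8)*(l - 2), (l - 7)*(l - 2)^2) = l - 2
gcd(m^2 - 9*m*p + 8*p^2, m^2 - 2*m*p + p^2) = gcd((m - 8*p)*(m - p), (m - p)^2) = -m + p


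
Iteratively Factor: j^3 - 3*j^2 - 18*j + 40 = (j - 2)*(j^2 - j - 20) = (j - 2)*(j + 4)*(j - 5)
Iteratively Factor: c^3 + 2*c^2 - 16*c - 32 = (c + 2)*(c^2 - 16) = (c + 2)*(c + 4)*(c - 4)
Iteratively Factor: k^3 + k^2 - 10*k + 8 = (k - 2)*(k^2 + 3*k - 4) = (k - 2)*(k + 4)*(k - 1)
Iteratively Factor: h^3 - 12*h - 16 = (h - 4)*(h^2 + 4*h + 4) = (h - 4)*(h + 2)*(h + 2)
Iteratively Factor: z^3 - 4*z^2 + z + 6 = (z + 1)*(z^2 - 5*z + 6) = (z - 2)*(z + 1)*(z - 3)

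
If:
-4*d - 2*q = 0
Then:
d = -q/2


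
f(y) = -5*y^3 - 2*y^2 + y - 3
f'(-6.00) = -515.00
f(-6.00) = 999.00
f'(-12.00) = -2111.00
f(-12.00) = 8337.00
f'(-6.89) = -683.52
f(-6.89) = 1530.58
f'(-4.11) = -235.94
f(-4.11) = 306.24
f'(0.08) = 0.58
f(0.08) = -2.94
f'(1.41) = -34.46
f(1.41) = -19.58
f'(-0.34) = 0.63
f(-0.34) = -3.37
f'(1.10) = -21.55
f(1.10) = -10.98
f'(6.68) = -695.06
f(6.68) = -1575.95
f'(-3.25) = -144.44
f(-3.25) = 144.27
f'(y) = -15*y^2 - 4*y + 1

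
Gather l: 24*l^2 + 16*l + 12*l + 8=24*l^2 + 28*l + 8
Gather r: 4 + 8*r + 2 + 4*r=12*r + 6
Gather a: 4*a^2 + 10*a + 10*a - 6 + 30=4*a^2 + 20*a + 24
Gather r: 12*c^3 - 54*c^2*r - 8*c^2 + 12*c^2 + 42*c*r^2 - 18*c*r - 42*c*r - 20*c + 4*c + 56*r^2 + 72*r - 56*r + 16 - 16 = 12*c^3 + 4*c^2 - 16*c + r^2*(42*c + 56) + r*(-54*c^2 - 60*c + 16)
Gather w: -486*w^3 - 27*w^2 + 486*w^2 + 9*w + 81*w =-486*w^3 + 459*w^2 + 90*w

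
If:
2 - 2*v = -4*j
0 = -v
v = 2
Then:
No Solution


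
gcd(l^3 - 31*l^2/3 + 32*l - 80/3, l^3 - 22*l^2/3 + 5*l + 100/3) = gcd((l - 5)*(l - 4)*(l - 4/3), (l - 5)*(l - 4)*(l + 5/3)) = l^2 - 9*l + 20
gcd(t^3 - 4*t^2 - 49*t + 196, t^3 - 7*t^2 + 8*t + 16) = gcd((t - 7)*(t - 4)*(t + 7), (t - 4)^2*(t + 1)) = t - 4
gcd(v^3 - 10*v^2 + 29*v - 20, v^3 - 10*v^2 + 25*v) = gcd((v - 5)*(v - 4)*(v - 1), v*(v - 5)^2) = v - 5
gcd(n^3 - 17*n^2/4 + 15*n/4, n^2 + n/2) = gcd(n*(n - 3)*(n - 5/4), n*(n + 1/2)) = n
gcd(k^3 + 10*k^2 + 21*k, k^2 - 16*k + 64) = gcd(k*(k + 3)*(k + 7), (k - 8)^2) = 1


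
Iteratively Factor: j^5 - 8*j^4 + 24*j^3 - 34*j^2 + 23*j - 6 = (j - 1)*(j^4 - 7*j^3 + 17*j^2 - 17*j + 6) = (j - 3)*(j - 1)*(j^3 - 4*j^2 + 5*j - 2) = (j - 3)*(j - 1)^2*(j^2 - 3*j + 2) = (j - 3)*(j - 1)^3*(j - 2)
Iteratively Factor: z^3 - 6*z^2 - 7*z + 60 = (z - 5)*(z^2 - z - 12) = (z - 5)*(z + 3)*(z - 4)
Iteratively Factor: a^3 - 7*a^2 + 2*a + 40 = (a + 2)*(a^2 - 9*a + 20) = (a - 5)*(a + 2)*(a - 4)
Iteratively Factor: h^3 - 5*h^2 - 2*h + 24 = (h - 4)*(h^2 - h - 6) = (h - 4)*(h - 3)*(h + 2)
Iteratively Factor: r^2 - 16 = (r + 4)*(r - 4)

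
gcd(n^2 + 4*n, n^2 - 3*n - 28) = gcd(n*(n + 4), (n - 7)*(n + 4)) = n + 4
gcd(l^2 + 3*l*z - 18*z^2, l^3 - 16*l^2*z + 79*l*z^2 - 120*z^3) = -l + 3*z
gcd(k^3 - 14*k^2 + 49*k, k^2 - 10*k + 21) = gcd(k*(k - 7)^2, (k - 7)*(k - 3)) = k - 7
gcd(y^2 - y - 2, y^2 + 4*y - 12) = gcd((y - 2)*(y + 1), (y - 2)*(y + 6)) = y - 2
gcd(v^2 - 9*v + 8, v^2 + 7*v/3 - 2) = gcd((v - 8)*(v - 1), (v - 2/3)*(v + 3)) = 1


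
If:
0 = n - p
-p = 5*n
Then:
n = 0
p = 0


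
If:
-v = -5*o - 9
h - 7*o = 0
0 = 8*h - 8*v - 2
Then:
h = 259/8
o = 37/8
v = 257/8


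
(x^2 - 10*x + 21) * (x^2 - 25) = x^4 - 10*x^3 - 4*x^2 + 250*x - 525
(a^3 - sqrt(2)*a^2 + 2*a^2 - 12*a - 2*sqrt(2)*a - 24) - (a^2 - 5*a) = a^3 - sqrt(2)*a^2 + a^2 - 7*a - 2*sqrt(2)*a - 24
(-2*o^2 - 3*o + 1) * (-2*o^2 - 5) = 4*o^4 + 6*o^3 + 8*o^2 + 15*o - 5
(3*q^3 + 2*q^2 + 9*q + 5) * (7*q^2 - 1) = 21*q^5 + 14*q^4 + 60*q^3 + 33*q^2 - 9*q - 5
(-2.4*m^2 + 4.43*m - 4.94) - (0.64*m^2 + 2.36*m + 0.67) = -3.04*m^2 + 2.07*m - 5.61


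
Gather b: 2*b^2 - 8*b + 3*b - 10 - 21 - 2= 2*b^2 - 5*b - 33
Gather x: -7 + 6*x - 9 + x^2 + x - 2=x^2 + 7*x - 18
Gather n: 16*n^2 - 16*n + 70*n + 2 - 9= 16*n^2 + 54*n - 7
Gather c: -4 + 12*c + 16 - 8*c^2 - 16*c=-8*c^2 - 4*c + 12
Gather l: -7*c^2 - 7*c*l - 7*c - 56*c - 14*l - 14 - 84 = -7*c^2 - 63*c + l*(-7*c - 14) - 98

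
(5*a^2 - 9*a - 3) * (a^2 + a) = 5*a^4 - 4*a^3 - 12*a^2 - 3*a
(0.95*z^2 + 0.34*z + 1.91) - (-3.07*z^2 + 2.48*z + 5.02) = 4.02*z^2 - 2.14*z - 3.11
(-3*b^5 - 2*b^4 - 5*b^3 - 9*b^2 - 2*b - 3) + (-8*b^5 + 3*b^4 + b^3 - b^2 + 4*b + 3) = -11*b^5 + b^4 - 4*b^3 - 10*b^2 + 2*b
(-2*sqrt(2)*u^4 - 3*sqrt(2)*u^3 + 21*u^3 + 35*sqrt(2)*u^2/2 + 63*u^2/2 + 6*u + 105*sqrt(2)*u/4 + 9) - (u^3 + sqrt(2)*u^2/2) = -2*sqrt(2)*u^4 - 3*sqrt(2)*u^3 + 20*u^3 + 17*sqrt(2)*u^2 + 63*u^2/2 + 6*u + 105*sqrt(2)*u/4 + 9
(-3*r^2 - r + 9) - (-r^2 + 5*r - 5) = -2*r^2 - 6*r + 14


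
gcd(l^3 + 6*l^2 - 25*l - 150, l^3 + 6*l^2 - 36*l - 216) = l + 6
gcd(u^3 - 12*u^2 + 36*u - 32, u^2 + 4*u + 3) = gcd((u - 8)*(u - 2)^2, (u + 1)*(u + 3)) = 1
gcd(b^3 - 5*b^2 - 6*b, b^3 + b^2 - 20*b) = b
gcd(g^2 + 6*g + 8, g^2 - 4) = g + 2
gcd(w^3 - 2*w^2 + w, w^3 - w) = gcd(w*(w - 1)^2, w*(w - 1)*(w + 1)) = w^2 - w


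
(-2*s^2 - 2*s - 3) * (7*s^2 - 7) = -14*s^4 - 14*s^3 - 7*s^2 + 14*s + 21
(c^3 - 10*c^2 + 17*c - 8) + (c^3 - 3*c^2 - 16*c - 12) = 2*c^3 - 13*c^2 + c - 20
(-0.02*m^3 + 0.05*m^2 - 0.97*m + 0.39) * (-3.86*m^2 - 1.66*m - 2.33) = 0.0772*m^5 - 0.1598*m^4 + 3.7078*m^3 - 0.0117000000000003*m^2 + 1.6127*m - 0.9087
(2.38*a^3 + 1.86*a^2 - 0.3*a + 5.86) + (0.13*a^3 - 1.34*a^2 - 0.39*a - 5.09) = 2.51*a^3 + 0.52*a^2 - 0.69*a + 0.77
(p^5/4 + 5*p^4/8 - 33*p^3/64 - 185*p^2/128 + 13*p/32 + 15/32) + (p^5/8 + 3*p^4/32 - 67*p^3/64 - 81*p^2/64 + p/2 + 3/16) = 3*p^5/8 + 23*p^4/32 - 25*p^3/16 - 347*p^2/128 + 29*p/32 + 21/32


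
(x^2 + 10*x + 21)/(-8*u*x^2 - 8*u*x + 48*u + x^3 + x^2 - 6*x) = (x + 7)/(-8*u*x + 16*u + x^2 - 2*x)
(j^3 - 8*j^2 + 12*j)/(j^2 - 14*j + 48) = j*(j - 2)/(j - 8)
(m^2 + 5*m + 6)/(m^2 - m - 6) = (m + 3)/(m - 3)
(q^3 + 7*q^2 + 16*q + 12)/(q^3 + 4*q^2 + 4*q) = (q + 3)/q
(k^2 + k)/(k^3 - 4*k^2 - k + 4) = k/(k^2 - 5*k + 4)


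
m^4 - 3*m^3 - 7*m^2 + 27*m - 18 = (m - 3)*(m - 2)*(m - 1)*(m + 3)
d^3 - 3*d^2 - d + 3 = (d - 3)*(d - 1)*(d + 1)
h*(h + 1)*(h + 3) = h^3 + 4*h^2 + 3*h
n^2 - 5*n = n*(n - 5)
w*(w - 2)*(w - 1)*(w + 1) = w^4 - 2*w^3 - w^2 + 2*w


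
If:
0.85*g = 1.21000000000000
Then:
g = 1.42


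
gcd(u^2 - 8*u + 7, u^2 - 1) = u - 1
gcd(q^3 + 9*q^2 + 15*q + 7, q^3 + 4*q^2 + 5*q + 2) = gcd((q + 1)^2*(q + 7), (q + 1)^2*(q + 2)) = q^2 + 2*q + 1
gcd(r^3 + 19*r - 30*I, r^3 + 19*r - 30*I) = r^3 + 19*r - 30*I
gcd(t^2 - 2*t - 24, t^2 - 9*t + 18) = t - 6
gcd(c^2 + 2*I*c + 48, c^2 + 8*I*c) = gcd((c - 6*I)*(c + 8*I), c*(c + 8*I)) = c + 8*I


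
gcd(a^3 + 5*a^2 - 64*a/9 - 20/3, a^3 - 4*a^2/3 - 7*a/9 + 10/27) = a^2 - a - 10/9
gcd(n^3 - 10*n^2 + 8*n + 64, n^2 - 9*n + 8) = n - 8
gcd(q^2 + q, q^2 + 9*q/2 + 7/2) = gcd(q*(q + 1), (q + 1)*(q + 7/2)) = q + 1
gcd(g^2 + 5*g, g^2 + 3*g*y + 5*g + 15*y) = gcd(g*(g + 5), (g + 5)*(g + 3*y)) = g + 5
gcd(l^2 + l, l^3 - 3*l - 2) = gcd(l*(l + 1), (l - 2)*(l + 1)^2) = l + 1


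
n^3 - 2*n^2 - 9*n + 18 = (n - 3)*(n - 2)*(n + 3)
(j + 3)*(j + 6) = j^2 + 9*j + 18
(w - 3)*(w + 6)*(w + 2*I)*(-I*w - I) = -I*w^4 + 2*w^3 - 4*I*w^3 + 8*w^2 + 15*I*w^2 - 30*w + 18*I*w - 36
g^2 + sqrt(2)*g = g*(g + sqrt(2))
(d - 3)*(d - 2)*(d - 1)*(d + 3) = d^4 - 3*d^3 - 7*d^2 + 27*d - 18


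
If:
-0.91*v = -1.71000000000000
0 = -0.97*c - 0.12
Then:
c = -0.12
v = 1.88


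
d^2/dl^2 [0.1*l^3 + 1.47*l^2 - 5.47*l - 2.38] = 0.6*l + 2.94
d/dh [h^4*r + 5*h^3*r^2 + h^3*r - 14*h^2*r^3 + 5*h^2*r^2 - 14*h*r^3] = r*(4*h^3 + 15*h^2*r + 3*h^2 - 28*h*r^2 + 10*h*r - 14*r^2)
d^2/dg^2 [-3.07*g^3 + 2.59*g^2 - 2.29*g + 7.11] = 5.18 - 18.42*g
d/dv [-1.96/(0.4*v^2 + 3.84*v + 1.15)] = (1.568*v + 7.5264)/(0.4*v^2 + 3.84*v + 1.15)^2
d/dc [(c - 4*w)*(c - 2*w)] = 2*c - 6*w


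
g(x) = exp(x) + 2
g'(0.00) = 1.00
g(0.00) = 3.00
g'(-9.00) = 0.00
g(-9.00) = 2.00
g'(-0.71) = 0.49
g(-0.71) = 2.49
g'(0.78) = 2.18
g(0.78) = 4.18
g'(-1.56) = 0.21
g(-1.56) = 2.21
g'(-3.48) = 0.03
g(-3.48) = 2.03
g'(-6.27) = 0.00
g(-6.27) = 2.00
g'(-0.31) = 0.73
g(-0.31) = 2.73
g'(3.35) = 28.50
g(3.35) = 30.50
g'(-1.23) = 0.29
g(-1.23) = 2.29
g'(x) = exp(x)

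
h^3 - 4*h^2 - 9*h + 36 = (h - 4)*(h - 3)*(h + 3)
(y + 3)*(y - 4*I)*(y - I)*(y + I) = y^4 + 3*y^3 - 4*I*y^3 + y^2 - 12*I*y^2 + 3*y - 4*I*y - 12*I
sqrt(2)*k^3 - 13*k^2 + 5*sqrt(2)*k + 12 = (k - 6*sqrt(2))*(k - sqrt(2))*(sqrt(2)*k + 1)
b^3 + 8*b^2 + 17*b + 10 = (b + 1)*(b + 2)*(b + 5)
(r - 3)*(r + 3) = r^2 - 9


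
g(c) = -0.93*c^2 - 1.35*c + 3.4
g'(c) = -1.86*c - 1.35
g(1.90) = -2.52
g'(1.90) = -4.88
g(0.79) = 1.75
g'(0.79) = -2.82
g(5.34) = -30.33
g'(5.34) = -11.28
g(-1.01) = 3.81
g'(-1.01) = 0.53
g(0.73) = 1.92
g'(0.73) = -2.71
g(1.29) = 0.11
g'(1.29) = -3.75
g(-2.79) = -0.07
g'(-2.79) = 3.84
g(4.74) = -23.89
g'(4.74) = -10.17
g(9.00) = -84.08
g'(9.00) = -18.09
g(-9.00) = -59.78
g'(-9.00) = 15.39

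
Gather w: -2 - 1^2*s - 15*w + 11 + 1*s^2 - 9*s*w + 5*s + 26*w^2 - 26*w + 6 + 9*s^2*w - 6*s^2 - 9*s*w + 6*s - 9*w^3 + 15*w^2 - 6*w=-5*s^2 + 10*s - 9*w^3 + 41*w^2 + w*(9*s^2 - 18*s - 47) + 15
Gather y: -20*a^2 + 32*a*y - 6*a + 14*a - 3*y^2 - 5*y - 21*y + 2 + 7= -20*a^2 + 8*a - 3*y^2 + y*(32*a - 26) + 9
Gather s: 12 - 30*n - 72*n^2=-72*n^2 - 30*n + 12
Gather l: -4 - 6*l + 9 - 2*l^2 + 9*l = -2*l^2 + 3*l + 5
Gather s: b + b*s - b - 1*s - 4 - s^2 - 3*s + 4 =-s^2 + s*(b - 4)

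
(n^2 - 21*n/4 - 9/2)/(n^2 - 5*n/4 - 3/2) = (n - 6)/(n - 2)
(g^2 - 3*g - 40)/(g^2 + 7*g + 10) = (g - 8)/(g + 2)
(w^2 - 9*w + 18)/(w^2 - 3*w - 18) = (w - 3)/(w + 3)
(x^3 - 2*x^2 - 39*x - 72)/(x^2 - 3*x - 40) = (x^2 + 6*x + 9)/(x + 5)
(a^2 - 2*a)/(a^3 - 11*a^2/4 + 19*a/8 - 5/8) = 8*a*(a - 2)/(8*a^3 - 22*a^2 + 19*a - 5)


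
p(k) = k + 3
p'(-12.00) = 1.00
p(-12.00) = -9.00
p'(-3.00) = 1.00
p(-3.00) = 0.00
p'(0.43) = 1.00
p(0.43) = 3.43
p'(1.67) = 1.00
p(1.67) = 4.67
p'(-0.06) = 1.00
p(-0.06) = 2.94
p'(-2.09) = 1.00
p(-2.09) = 0.91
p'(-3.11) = 1.00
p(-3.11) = -0.11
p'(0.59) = 1.00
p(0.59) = 3.59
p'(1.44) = 1.00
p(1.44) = 4.44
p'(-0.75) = 1.00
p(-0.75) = 2.25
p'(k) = 1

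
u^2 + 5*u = u*(u + 5)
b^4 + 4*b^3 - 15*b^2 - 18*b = b*(b - 3)*(b + 1)*(b + 6)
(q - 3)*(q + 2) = q^2 - q - 6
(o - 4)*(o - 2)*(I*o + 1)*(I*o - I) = -o^4 + 7*o^3 + I*o^3 - 14*o^2 - 7*I*o^2 + 8*o + 14*I*o - 8*I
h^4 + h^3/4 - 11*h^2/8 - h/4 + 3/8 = (h - 1)*(h - 1/2)*(h + 3/4)*(h + 1)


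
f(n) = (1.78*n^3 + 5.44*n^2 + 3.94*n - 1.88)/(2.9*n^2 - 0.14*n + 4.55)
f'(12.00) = 0.61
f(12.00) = 9.29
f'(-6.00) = 0.57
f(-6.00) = -1.95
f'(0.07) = 1.06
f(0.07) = -0.35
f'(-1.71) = -0.02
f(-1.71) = -0.12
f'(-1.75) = 0.00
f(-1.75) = -0.12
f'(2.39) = 0.91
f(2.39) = 3.03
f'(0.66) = 1.94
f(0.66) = 0.63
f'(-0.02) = 0.79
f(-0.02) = -0.43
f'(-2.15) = 0.18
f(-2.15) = -0.16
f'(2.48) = 0.88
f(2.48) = 3.11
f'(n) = (0.14 - 5.8*n)*(1.78*n^3 + 5.44*n^2 + 3.94*n - 1.88)/(2.9*n^2 - 0.14*n + 4.55)^2 + (5.34*n^2 + 10.88*n + 3.94)/(2.9*n^2 - 0.14*n + 4.55) = (5.162*n^4 - 0.4984*n^3 + 12.1094*n^2 + 60.408*n + 17.6638)/(8.41*n^4 - 0.812*n^3 + 26.4096*n^2 - 1.274*n + 20.7025)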